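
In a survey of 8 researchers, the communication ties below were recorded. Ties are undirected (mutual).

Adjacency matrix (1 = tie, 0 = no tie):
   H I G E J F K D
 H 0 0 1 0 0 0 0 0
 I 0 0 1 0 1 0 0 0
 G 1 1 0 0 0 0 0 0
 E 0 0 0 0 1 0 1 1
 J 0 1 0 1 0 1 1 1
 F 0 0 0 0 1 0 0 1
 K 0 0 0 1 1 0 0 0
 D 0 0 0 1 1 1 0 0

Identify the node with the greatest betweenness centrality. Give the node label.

J

Unnormalized betweenness of each node: D:1/2, E:1/2, F:0, G:6, H:0, I:10, J:14, K:0.
J has the largest value, 14, making it the main broker — the node through which the most shortest paths run.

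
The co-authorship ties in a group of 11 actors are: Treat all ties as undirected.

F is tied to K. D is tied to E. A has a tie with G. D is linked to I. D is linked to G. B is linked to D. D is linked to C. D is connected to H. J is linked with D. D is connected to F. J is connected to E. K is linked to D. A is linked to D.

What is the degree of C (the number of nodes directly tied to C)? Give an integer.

1

C is directly tied to D. That is 1 neighbor, so the degree of C is 1.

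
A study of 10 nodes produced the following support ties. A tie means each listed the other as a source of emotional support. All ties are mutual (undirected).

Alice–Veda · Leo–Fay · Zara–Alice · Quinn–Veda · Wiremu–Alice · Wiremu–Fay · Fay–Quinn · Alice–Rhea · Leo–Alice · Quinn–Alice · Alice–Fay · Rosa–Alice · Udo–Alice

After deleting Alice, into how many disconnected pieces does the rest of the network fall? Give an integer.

Without Alice, the remaining ties split the others into: {Fay, Leo, Quinn, Veda, Wiremu}; {Udo}; {Rosa}; {Zara}; {Rhea}.
That's 5 separate components.

5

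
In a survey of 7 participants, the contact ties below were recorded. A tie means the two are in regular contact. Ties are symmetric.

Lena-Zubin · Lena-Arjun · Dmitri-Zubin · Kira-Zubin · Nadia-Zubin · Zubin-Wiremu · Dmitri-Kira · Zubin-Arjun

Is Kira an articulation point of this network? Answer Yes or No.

Even without Kira, every remaining node can still reach every other (the residual graph is connected), so Kira is not a cut vertex.

No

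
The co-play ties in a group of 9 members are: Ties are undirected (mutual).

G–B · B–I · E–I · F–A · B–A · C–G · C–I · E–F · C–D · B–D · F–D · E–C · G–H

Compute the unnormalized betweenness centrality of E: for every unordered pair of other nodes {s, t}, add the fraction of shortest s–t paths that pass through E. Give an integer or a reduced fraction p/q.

11/5

Pairs whose geodesics pass through E — I–F: 1; F–G: 1/4; F–H: 1/4; F–C: 1/2; A–C: 1/5.
All other pairs contribute 0.
Summing the contributions gives betweenness(E) = 11/5.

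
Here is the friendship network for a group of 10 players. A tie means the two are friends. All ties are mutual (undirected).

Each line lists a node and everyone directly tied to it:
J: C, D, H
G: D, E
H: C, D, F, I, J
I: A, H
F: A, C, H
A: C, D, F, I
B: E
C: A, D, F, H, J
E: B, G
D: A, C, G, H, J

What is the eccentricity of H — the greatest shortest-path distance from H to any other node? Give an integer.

Distances from H: A:2, B:4, C:1, D:1, E:3, F:1, G:2, I:1, J:1.
The largest is 4 (to B), so the eccentricity of H is 4.

4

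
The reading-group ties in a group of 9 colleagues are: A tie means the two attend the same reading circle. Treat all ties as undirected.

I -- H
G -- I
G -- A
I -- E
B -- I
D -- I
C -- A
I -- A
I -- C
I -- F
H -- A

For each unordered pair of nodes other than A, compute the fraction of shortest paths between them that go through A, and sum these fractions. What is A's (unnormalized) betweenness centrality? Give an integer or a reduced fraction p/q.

3/2

Pairs whose geodesics pass through A — H–G: 1/2; H–C: 1/2; G–C: 1/2.
All other pairs contribute 0.
Summing the contributions gives betweenness(A) = 3/2.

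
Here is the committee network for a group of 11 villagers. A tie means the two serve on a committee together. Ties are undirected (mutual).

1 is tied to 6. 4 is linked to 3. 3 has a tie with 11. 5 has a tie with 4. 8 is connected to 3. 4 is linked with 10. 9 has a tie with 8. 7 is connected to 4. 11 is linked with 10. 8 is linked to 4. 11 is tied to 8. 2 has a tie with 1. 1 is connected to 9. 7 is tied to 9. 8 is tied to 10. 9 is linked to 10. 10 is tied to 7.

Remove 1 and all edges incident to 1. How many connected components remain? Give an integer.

Without 1, the remaining ties split the others into: {6}; {3, 4, 5, 7, 8, 9, 10, 11}; {2}.
That's 3 separate components.

3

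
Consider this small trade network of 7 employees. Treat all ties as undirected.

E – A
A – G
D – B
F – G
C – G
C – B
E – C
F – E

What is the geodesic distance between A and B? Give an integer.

One shortest route is A – G – C – B, which uses 3 edges, and at distance 2 from A we only reach {C, F}, which does not include B. So d(A,B) = 3.

3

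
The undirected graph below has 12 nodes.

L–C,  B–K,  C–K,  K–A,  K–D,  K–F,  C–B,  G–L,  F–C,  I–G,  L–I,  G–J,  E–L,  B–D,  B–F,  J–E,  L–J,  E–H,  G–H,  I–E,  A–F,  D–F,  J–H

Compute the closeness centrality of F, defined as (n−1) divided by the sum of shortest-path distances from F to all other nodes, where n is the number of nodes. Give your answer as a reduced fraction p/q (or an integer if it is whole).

11/23

Distances from F: A:1, B:1, C:1, D:1, E:3, G:3, H:4, I:3, J:3, K:1, L:2. Sum = 23.
n = 12, so closeness = 11/23.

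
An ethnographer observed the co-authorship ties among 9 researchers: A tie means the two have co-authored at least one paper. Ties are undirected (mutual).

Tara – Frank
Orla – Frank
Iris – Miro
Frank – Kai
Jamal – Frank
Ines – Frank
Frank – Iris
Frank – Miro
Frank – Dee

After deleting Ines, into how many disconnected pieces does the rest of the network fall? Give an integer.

1

Ines's neighbors (Frank) remain reachable from one another through other ties, so the rest of the network stays in one piece.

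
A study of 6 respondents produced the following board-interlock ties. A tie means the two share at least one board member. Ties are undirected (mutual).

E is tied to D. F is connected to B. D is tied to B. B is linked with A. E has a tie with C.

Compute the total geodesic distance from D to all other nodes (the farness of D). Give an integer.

8

Distances from D: A:2, B:1, C:2, E:1, F:2.
Sum = 2 + 1 + 2 + 1 + 2 = 8.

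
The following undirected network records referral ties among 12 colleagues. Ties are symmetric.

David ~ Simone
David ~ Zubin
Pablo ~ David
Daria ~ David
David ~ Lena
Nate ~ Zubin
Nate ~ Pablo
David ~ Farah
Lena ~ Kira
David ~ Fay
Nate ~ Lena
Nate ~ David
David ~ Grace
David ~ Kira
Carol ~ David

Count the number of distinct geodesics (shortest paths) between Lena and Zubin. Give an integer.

The shortest distance is 2. The length-2 paths are: Lena–David–Zubin; Lena–Nate–Zubin.
That gives 2 distinct shortest paths.

2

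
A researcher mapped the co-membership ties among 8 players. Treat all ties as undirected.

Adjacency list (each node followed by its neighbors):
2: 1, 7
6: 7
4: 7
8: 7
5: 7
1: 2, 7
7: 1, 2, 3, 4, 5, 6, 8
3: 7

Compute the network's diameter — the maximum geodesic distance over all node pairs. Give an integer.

2

Eccentricity of each node (its greatest distance to any other): 1:2, 2:2, 3:2, 4:2, 5:2, 6:2, 7:1, 8:2.
The maximum eccentricity is 2, realized for instance by the pair 6–4 via 6 – 7 – 4. So the diameter is 2.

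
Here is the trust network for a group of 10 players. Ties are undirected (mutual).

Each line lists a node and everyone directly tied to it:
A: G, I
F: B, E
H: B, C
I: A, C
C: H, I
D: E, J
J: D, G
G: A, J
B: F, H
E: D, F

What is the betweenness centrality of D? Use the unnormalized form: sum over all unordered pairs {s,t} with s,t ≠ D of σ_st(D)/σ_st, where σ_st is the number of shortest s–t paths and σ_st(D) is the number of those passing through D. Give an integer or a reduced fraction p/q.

Pairs whose geodesics pass through D — H–J: 1/2; I–E: 1/2; A–E: 1; A–F: 1/2; G–E: 1; G–F: 1; G–B: 1/2; J–E: 1; J–F: 1; J–B: 1.
All other pairs contribute 0.
Summing the contributions gives betweenness(D) = 8.

8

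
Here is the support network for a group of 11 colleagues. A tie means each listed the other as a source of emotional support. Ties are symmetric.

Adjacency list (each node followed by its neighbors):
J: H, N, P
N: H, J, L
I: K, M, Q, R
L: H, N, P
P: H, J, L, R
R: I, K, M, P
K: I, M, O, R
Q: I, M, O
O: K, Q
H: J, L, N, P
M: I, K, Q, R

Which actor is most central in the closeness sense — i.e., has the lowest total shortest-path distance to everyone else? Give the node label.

R

Farness (sum of distances to all others) for each node — H:23, I:21, J:24, K:21, L:24, M:21, N:30, O:28, P:18, Q:27, R:17.
The smallest farness is 17, for R, so R has the highest closeness.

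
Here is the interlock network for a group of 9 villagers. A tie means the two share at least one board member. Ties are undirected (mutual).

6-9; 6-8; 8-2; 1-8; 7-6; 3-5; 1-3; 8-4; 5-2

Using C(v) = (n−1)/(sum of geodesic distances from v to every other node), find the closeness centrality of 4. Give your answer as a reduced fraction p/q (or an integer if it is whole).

Distances from 4: 1:2, 2:2, 3:3, 5:3, 6:2, 7:3, 8:1, 9:3. Sum = 19.
n = 9, so closeness = 8/19.

8/19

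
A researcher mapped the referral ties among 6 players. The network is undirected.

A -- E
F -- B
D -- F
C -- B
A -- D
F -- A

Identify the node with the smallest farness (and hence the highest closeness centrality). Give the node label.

Farness (sum of distances to all others) for each node — A:8, B:9, C:13, D:9, E:12, F:7.
The smallest farness is 7, for F, so F has the highest closeness.

F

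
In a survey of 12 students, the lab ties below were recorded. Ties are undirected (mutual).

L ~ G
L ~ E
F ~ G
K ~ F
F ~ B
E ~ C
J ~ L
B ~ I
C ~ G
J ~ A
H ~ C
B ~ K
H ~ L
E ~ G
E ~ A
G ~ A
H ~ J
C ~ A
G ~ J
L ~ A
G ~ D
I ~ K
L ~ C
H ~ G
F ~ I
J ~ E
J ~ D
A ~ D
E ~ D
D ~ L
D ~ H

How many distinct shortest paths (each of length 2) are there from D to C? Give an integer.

The shortest distance is 2. The length-2 paths are: D–A–C; D–E–C; D–H–C; D–G–C; D–L–C.
That gives 5 distinct shortest paths.

5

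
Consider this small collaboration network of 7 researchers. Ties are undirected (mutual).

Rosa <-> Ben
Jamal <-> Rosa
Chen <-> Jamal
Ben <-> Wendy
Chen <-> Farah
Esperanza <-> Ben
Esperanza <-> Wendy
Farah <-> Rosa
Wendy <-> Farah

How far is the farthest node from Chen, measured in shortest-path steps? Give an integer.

3

Distances from Chen: Ben:3, Esperanza:3, Farah:1, Jamal:1, Rosa:2, Wendy:2.
The largest is 3 (to Ben and Esperanza), so the eccentricity of Chen is 3.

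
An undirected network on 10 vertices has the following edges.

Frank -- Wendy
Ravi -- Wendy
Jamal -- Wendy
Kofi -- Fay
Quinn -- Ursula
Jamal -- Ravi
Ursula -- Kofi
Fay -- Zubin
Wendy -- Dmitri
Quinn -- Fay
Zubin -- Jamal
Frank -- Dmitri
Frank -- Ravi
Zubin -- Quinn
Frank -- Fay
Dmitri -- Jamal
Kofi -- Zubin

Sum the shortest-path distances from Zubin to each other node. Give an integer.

Distances from Zubin: Dmitri:2, Fay:1, Frank:2, Jamal:1, Kofi:1, Quinn:1, Ravi:2, Ursula:2, Wendy:2.
Sum = 2 + 1 + 2 + 1 + 1 + 1 + 2 + 2 + 2 = 14.

14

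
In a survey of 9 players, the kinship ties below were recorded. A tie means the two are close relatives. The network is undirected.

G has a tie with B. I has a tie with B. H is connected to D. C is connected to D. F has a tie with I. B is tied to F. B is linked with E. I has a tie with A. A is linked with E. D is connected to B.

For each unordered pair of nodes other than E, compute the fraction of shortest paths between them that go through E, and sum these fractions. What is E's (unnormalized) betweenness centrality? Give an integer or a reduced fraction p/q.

Pairs whose geodesics pass through E — A–H: 1/2; A–G: 1/2; A–C: 1/2; A–B: 1/2; A–D: 1/2.
All other pairs contribute 0.
Summing the contributions gives betweenness(E) = 5/2.

5/2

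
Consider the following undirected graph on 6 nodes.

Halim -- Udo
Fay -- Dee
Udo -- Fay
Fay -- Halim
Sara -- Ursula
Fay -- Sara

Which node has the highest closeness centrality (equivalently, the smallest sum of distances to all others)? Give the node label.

Fay

Farness (sum of distances to all others) for each node — Dee:10, Fay:6, Halim:9, Sara:8, Udo:9, Ursula:12.
The smallest farness is 6, for Fay, so Fay has the highest closeness.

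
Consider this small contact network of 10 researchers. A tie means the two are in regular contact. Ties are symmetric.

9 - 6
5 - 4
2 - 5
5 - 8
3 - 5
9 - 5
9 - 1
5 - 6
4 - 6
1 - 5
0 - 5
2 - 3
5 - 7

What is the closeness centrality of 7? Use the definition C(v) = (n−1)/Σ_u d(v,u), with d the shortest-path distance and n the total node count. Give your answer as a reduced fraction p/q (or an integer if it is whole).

9/17

Distances from 7: 0:2, 1:2, 2:2, 3:2, 4:2, 5:1, 6:2, 8:2, 9:2. Sum = 17.
n = 10, so closeness = 9/17.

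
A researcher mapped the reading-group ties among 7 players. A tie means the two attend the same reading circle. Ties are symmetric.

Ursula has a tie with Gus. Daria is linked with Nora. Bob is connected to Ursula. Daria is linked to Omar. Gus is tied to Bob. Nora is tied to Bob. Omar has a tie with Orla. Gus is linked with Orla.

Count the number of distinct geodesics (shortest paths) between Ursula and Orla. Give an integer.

1

The shortest distance is 2, and the only length-2 path is Ursula–Gus–Orla. So there is exactly 1 shortest path.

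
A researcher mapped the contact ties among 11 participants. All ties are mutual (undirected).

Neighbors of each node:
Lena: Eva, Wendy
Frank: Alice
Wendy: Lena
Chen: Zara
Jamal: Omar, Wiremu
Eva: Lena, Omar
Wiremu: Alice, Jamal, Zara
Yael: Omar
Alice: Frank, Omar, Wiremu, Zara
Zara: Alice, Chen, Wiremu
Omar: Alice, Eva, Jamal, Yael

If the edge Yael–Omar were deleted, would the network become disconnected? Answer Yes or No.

Without the Yael–Omar edge there is no alternate route between Yael and Omar, so the network disconnects. It is a bridge.

Yes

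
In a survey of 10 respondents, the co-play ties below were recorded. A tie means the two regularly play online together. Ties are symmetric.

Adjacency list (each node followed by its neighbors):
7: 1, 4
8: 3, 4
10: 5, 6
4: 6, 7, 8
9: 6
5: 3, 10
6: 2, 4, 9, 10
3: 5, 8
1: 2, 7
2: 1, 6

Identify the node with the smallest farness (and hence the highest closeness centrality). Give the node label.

6

Farness (sum of distances to all others) for each node — 1:23, 2:20, 3:24, 4:16, 5:23, 6:15, 7:21, 8:20, 9:23, 10:19.
The smallest farness is 15, for 6, so 6 has the highest closeness.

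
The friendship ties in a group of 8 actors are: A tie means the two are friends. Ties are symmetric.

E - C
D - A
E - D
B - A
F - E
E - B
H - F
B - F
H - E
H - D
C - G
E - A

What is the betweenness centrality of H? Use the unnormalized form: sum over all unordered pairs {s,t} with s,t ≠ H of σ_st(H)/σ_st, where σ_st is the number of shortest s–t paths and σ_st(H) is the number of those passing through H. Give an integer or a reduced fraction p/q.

1/2

Pairs whose geodesics pass through H — F–D: 1/2.
All other pairs contribute 0.
Summing the contributions gives betweenness(H) = 1/2.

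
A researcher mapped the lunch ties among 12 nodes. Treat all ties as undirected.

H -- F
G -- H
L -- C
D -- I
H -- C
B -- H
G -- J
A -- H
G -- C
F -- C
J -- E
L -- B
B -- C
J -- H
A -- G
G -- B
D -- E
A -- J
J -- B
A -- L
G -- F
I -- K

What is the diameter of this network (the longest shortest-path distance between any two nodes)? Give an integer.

Eccentricity of each node (its greatest distance to any other): A:5, B:5, C:6, D:4, E:3, F:6, G:5, H:5, I:5, J:4, K:6, L:6.
The maximum eccentricity is 6, realized for instance by the pair K–C via K – I – D – E – J – G – C. So the diameter is 6.

6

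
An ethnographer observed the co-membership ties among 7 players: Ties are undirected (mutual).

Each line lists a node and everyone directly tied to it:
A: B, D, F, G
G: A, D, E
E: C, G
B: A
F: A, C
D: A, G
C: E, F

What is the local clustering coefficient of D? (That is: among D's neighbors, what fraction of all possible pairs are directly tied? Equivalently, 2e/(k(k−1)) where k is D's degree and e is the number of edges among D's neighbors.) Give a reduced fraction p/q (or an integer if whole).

D's neighbors: A and G (k = 2).
Possible neighbor pairs: C(2,2) = 1. Edges among them: A–G → e = 1.
Clustering(D) = 1/1.

1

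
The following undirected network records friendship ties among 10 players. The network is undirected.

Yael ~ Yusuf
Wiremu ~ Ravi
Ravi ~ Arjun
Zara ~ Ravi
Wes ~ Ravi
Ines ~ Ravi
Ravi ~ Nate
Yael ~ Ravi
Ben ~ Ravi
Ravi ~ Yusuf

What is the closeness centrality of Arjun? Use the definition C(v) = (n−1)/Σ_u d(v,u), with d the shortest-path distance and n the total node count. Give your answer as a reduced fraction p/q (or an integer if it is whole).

Distances from Arjun: Ben:2, Ines:2, Nate:2, Ravi:1, Wes:2, Wiremu:2, Yael:2, Yusuf:2, Zara:2. Sum = 17.
n = 10, so closeness = 9/17.

9/17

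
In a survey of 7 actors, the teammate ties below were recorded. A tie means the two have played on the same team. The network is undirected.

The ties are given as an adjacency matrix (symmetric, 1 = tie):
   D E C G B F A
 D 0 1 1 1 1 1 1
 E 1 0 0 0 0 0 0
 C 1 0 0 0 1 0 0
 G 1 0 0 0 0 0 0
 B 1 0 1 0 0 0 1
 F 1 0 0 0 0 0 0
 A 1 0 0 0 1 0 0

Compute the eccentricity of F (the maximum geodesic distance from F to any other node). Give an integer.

2

Distances from F: A:2, B:2, C:2, D:1, E:2, G:2.
The largest is 2 (to E, C, G, B, and A), so the eccentricity of F is 2.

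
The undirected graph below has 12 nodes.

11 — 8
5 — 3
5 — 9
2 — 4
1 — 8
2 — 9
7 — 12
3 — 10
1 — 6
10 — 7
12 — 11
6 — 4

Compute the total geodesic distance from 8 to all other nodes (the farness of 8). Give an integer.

36

Distances from 8: 1:1, 2:4, 3:5, 4:3, 5:6, 6:2, 7:3, 9:5, 10:4, 11:1, 12:2.
Sum = 1 + 4 + 5 + 3 + 6 + 2 + 3 + 5 + 4 + 1 + 2 = 36.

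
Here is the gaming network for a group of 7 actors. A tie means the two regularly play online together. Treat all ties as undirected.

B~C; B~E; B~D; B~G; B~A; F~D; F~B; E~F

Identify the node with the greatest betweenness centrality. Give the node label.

B

Unnormalized betweenness of each node: A:0, B:25/2, C:0, D:0, E:0, F:1/2, G:0.
B has the largest value, 25/2, making it the main broker — the node through which the most shortest paths run.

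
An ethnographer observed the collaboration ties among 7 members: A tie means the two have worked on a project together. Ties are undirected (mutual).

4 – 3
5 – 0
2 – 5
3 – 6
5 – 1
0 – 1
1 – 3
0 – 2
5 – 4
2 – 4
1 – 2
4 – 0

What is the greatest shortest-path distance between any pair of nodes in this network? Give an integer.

3

Eccentricity of each node (its greatest distance to any other): 0:3, 1:2, 2:3, 3:2, 4:2, 5:3, 6:3.
The maximum eccentricity is 3, realized for instance by the pair 6–2 via 6 – 3 – 4 – 2. So the diameter is 3.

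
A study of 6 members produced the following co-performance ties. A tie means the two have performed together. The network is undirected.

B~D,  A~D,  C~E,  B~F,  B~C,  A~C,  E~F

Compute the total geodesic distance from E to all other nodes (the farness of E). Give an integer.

Distances from E: A:2, B:2, C:1, D:3, F:1.
Sum = 2 + 2 + 1 + 3 + 1 = 9.

9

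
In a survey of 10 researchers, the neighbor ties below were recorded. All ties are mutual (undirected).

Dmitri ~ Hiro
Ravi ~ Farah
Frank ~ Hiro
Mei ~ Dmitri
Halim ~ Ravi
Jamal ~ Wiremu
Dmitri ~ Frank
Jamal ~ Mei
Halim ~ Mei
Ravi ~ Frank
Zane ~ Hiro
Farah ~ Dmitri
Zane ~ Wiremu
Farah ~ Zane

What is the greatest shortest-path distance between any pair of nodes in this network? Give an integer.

3

Eccentricity of each node (its greatest distance to any other): Dmitri:3, Farah:3, Frank:3, Halim:3, Hiro:3, Jamal:3, Mei:3, Ravi:3, Wiremu:3, Zane:3.
The maximum eccentricity is 3, realized for instance by the pair Zane–Halim via Zane – Farah – Ravi – Halim. So the diameter is 3.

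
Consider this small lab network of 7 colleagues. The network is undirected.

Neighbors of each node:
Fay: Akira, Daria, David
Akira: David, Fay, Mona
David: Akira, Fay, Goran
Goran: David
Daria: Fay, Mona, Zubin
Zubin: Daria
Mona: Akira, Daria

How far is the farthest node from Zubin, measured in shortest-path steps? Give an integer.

4

Distances from Zubin: Akira:3, Daria:1, David:3, Fay:2, Goran:4, Mona:2.
The largest is 4 (to Goran), so the eccentricity of Zubin is 4.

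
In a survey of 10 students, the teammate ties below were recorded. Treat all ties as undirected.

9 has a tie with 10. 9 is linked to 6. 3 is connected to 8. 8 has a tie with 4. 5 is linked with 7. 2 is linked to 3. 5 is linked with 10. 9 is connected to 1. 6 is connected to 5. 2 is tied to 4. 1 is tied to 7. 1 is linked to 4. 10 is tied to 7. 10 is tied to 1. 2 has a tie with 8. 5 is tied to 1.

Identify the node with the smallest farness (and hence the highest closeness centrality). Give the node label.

Farness (sum of distances to all others) for each node — 1:14, 2:21, 3:28, 4:16, 5:18, 6:24, 7:19, 8:21, 9:19, 10:18.
The smallest farness is 14, for 1, so 1 has the highest closeness.

1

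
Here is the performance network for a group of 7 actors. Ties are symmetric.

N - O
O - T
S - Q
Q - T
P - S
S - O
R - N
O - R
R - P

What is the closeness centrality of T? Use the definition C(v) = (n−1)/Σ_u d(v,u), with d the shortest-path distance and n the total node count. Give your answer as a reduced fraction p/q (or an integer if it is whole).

6/11

Distances from T: N:2, O:1, P:3, Q:1, R:2, S:2. Sum = 11.
n = 7, so closeness = 6/11.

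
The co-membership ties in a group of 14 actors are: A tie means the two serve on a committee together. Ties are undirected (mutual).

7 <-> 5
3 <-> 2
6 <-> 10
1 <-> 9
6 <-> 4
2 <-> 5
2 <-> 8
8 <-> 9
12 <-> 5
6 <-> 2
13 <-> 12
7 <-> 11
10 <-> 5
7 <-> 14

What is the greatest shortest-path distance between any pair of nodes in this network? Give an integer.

Eccentricity of each node (its greatest distance to any other): 1:6, 2:3, 3:4, 4:5, 5:4, 6:4, 7:5, 8:4, 9:5, 10:5, 11:6, 12:5, 13:6, 14:6.
The maximum eccentricity is 6, realized for instance by the pair 13–1 via 13 – 12 – 5 – 2 – 8 – 9 – 1. So the diameter is 6.

6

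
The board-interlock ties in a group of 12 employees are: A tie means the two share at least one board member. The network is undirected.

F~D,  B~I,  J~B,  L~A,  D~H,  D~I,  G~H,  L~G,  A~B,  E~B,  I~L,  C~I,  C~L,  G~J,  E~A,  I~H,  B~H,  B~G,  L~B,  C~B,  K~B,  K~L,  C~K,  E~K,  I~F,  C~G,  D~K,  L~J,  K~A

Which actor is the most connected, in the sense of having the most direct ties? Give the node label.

B

Degrees — A:4, B:9, C:5, D:4, E:3, F:2, G:5, H:4, I:6, J:3, K:6, L:7.
The maximum is 9, attained only by B.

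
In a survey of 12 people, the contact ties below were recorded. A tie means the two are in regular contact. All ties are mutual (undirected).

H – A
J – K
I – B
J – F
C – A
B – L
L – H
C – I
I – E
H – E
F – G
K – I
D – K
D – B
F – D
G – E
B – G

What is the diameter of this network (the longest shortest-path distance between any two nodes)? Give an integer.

4

Eccentricity of each node (its greatest distance to any other): A:4, B:3, C:4, D:4, E:3, F:4, G:3, H:4, I:3, J:4, K:3, L:4.
The maximum eccentricity is 4, realized for instance by the pair F–C via F – D – B – I – C. So the diameter is 4.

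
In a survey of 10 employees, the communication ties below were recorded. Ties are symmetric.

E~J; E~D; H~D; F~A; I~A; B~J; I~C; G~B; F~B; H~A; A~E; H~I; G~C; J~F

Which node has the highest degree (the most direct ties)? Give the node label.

Degrees — A:4, B:3, C:2, D:2, E:3, F:3, G:2, H:3, I:3, J:3.
The maximum is 4, attained only by A.

A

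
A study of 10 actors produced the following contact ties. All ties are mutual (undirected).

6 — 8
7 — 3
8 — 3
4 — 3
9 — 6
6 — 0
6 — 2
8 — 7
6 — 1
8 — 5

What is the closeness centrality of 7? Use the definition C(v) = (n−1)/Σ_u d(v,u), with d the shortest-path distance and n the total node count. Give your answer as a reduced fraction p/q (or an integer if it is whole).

9/20

Distances from 7: 0:3, 1:3, 2:3, 3:1, 4:2, 5:2, 6:2, 8:1, 9:3. Sum = 20.
n = 10, so closeness = 9/20.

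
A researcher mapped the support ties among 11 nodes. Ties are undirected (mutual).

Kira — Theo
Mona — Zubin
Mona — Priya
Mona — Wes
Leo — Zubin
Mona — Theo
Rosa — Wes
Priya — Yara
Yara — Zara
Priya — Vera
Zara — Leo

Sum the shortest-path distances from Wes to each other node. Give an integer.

24

Distances from Wes: Kira:3, Leo:3, Mona:1, Priya:2, Rosa:1, Theo:2, Vera:3, Yara:3, Zara:4, Zubin:2.
Sum = 3 + 3 + 1 + 2 + 1 + 2 + 3 + 3 + 4 + 2 = 24.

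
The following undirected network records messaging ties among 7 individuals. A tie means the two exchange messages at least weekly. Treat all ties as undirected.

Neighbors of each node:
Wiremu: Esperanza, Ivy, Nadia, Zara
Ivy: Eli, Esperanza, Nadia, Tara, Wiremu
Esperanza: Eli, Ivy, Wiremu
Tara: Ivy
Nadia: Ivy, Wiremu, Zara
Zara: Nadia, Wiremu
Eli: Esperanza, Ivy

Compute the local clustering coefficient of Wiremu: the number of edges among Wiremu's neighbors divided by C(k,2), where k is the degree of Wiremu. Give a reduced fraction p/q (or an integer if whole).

1/2

Wiremu's neighbors: Esperanza, Ivy, Nadia, and Zara (k = 4).
Possible neighbor pairs: C(4,2) = 6. Edges among them: Esperanza–Ivy, Ivy–Nadia, Nadia–Zara → e = 3.
Clustering(Wiremu) = 3/6 = 1/2.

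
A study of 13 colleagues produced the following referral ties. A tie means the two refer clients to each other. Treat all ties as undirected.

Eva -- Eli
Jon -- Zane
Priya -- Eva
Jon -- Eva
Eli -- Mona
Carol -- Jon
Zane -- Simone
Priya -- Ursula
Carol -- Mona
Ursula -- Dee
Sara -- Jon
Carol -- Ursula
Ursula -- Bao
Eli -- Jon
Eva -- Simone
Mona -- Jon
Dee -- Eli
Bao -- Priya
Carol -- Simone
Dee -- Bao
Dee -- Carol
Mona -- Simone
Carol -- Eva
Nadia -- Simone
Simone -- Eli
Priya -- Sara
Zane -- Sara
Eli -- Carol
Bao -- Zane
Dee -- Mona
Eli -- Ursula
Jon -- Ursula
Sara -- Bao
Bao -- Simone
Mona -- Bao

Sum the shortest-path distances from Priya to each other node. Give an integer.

Distances from Priya: Bao:1, Carol:2, Dee:2, Eli:2, Eva:1, Jon:2, Mona:2, Nadia:3, Sara:1, Simone:2, Ursula:1, Zane:2.
Sum = 1 + 2 + 2 + 2 + 1 + 2 + 2 + 3 + 1 + 2 + 1 + 2 = 21.

21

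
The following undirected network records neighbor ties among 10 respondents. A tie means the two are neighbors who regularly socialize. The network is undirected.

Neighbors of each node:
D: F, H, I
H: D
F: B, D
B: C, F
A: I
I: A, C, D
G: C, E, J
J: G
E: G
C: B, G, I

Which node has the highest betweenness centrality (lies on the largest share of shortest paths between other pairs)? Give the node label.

Unnormalized betweenness of each node: A:0, B:4, C:20, D:10, E:0, F:2, G:15, H:0, I:16, J:0.
C has the largest value, 20, making it the main broker — the node through which the most shortest paths run.

C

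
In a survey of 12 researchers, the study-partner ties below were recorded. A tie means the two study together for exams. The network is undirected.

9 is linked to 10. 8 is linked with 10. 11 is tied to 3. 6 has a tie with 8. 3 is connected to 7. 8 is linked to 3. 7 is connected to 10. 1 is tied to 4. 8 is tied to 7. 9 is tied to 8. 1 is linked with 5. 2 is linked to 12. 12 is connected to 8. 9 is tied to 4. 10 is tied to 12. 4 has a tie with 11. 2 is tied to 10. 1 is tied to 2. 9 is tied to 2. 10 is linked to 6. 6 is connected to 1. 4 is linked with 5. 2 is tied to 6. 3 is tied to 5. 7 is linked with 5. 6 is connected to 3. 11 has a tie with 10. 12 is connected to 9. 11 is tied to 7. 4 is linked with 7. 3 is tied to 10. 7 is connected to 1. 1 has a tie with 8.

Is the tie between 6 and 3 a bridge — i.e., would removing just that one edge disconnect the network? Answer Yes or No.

No

Even without that edge, 6 still reaches 3 via 6 – 10 – 3, so the network stays connected. Not a bridge.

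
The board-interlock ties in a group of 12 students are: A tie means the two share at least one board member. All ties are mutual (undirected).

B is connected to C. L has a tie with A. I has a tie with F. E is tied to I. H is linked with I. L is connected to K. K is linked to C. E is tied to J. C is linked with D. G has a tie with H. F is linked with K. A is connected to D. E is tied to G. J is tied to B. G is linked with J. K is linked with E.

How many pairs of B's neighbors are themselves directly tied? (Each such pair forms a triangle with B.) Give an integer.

B's neighbors are C and J, but none of them are tied to each other, so no triangle contains B.

0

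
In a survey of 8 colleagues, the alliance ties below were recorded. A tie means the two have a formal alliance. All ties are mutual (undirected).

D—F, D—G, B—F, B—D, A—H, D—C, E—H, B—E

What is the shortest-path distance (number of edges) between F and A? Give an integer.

One shortest route is F – B – E – H – A, which uses 4 edges, and at distance 3 from F we only reach {H}, which does not include A. So d(F,A) = 4.

4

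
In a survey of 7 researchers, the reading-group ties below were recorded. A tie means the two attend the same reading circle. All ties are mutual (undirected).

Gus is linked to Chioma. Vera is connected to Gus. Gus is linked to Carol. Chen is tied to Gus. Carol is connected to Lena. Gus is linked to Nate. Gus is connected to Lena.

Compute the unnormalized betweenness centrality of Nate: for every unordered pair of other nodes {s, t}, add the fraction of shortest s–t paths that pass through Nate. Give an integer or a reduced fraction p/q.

0

No shortest path between any pair of other nodes passes through Nate.
Summing the contributions gives betweenness(Nate) = 0.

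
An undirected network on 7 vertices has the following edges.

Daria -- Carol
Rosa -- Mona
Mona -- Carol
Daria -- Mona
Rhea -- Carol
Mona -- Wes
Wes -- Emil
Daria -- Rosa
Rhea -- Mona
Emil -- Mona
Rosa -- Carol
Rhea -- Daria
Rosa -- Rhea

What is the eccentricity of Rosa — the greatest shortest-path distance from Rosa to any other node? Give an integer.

2

Distances from Rosa: Carol:1, Daria:1, Emil:2, Mona:1, Rhea:1, Wes:2.
The largest is 2 (to Emil and Wes), so the eccentricity of Rosa is 2.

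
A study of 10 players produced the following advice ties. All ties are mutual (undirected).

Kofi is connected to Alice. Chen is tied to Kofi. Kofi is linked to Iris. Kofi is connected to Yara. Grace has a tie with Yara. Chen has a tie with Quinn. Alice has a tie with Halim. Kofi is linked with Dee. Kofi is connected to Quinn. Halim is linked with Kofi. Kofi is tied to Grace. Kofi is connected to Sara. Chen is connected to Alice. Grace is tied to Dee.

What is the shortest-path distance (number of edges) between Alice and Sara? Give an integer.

One shortest route is Alice – Kofi – Sara, which uses 2 edges, and Alice and Sara are not directly tied, so nothing shorter exists. So d(Alice,Sara) = 2.

2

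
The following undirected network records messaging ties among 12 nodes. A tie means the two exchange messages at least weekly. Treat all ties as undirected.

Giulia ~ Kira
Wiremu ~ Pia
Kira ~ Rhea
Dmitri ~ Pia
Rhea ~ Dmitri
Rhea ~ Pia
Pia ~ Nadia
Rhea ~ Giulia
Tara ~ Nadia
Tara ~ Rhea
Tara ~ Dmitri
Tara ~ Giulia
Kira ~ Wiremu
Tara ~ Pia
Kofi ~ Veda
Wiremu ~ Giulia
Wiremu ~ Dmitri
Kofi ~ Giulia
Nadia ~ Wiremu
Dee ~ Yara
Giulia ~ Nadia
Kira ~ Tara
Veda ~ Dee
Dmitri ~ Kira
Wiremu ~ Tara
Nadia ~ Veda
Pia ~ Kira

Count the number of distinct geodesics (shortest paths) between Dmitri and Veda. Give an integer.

3

The shortest distance is 3. The length-3 paths are: Dmitri–Tara–Nadia–Veda; Dmitri–Pia–Nadia–Veda; Dmitri–Wiremu–Nadia–Veda.
That gives 3 distinct shortest paths.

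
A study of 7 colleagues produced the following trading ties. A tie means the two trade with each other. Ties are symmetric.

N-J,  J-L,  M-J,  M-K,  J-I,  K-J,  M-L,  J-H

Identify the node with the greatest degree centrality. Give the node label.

Degrees — H:1, I:1, J:6, K:2, L:2, M:3, N:1.
The maximum is 6, attained only by J.

J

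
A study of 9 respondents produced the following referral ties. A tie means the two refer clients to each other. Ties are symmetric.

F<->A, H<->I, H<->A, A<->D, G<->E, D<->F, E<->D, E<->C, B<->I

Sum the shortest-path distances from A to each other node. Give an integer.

Distances from A: B:3, C:3, D:1, E:2, F:1, G:3, H:1, I:2.
Sum = 3 + 3 + 1 + 2 + 1 + 3 + 1 + 2 = 16.

16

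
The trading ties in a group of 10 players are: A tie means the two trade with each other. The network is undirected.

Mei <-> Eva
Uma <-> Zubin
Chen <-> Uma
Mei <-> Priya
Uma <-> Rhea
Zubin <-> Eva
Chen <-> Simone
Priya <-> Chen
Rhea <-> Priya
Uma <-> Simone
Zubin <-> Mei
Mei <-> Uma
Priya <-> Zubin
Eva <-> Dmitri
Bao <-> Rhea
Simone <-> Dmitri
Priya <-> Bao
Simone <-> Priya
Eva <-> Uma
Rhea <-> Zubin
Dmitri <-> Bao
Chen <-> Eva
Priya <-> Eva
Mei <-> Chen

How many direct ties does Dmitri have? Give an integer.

3

Dmitri is directly tied to Bao, Eva, and Simone. That is 3 neighbors, so the degree of Dmitri is 3.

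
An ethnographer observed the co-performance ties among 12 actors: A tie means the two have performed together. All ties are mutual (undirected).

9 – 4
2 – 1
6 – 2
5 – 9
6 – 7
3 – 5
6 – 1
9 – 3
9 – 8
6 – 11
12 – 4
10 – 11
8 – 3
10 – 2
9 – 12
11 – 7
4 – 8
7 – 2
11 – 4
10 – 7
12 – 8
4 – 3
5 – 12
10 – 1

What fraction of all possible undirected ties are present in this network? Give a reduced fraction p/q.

There are 24 edges and 12 nodes, so the maximum possible is C(12,2) = 66.
Density = 24/66 = 4/11.

4/11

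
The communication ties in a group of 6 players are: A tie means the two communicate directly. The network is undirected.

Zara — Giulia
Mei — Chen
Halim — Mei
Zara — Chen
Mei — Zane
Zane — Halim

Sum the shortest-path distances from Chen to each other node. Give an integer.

Distances from Chen: Giulia:2, Halim:2, Mei:1, Zane:2, Zara:1.
Sum = 2 + 2 + 1 + 2 + 1 = 8.

8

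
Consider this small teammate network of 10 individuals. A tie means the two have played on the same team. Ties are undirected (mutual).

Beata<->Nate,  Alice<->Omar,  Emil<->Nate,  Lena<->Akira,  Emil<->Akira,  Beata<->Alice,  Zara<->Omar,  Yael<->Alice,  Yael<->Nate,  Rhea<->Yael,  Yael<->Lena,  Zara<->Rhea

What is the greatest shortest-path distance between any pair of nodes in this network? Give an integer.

4

Eccentricity of each node (its greatest distance to any other): Akira:4, Alice:3, Beata:3, Emil:4, Lena:3, Nate:3, Omar:4, Rhea:3, Yael:2, Zara:4.
The maximum eccentricity is 4, realized for instance by the pair Emil–Omar via Emil – Nate – Beata – Alice – Omar. So the diameter is 4.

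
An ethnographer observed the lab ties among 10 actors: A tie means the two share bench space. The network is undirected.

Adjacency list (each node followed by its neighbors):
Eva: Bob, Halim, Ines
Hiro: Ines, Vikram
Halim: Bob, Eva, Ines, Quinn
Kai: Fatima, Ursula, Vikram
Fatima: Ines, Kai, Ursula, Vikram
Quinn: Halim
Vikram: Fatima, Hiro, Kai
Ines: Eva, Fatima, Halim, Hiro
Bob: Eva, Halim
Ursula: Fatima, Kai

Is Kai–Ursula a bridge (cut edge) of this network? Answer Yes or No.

Even without that edge, Kai still reaches Ursula via Kai – Fatima – Ursula, so the network stays connected. Not a bridge.

No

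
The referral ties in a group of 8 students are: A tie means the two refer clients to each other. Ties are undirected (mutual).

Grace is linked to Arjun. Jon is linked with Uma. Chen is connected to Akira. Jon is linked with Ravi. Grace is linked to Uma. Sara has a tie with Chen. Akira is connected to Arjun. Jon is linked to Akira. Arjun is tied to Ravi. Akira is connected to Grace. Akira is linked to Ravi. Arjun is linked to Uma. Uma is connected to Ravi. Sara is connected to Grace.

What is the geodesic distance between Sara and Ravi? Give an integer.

3

One shortest route is Sara – Grace – Arjun – Ravi, which uses 3 edges, and at distance 2 from Sara we only reach {Akira, Arjun, Uma}, which does not include Ravi. So d(Sara,Ravi) = 3.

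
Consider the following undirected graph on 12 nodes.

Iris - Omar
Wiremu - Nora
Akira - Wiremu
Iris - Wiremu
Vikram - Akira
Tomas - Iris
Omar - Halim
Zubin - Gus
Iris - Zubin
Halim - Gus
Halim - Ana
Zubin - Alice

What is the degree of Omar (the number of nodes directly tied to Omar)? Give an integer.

Omar is directly tied to Halim and Iris. That is 2 neighbors, so the degree of Omar is 2.

2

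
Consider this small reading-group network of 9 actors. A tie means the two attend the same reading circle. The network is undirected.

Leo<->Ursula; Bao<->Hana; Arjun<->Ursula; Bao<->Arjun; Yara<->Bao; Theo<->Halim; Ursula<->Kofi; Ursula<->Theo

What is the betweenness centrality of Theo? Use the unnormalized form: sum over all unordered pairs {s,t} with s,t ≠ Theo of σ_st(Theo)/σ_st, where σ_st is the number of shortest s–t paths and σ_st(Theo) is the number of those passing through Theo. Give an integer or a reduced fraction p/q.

Pairs whose geodesics pass through Theo — Halim–Yara: 1; Halim–Arjun: 1; Halim–Ursula: 1; Halim–Kofi: 1; Halim–Leo: 1; Halim–Bao: 1; Halim–Hana: 1.
All other pairs contribute 0.
Summing the contributions gives betweenness(Theo) = 7.

7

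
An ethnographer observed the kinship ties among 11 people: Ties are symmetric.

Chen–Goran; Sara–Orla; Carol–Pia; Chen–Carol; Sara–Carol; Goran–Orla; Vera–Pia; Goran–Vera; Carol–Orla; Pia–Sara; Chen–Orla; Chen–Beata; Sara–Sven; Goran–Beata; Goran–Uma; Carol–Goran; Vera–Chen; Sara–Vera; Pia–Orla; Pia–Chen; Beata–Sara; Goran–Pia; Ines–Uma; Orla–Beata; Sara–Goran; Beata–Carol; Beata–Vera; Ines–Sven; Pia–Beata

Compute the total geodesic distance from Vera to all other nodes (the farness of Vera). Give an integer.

16

Distances from Vera: Beata:1, Carol:2, Chen:1, Goran:1, Ines:3, Orla:2, Pia:1, Sara:1, Sven:2, Uma:2.
Sum = 1 + 2 + 1 + 1 + 3 + 2 + 1 + 1 + 2 + 2 = 16.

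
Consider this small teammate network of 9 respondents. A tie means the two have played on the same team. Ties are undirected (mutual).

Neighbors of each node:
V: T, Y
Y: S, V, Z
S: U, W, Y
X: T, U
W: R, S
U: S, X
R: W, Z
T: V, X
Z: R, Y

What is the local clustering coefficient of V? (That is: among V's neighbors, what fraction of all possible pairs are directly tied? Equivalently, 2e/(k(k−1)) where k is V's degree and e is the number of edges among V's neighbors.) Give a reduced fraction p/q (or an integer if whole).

0

V's neighbors: T and Y (k = 2).
Possible neighbor pairs: C(2,2) = 1. Edges among them: none → e = 0.
Clustering(V) = 0/1.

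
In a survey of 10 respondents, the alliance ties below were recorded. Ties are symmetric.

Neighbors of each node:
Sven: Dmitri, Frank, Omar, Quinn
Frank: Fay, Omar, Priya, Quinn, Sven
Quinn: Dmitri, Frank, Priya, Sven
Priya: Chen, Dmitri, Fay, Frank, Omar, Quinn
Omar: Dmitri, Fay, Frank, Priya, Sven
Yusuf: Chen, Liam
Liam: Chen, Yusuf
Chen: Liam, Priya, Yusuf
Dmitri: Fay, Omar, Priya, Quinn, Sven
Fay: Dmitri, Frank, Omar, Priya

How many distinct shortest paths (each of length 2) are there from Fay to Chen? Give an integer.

The shortest distance is 2, and the only length-2 path is Fay–Priya–Chen. So there is exactly 1 shortest path.

1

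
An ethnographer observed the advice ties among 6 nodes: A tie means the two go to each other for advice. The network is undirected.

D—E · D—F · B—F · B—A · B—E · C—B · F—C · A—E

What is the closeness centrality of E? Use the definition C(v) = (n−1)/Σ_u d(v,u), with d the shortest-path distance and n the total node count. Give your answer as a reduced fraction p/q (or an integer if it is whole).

Distances from E: A:1, B:1, C:2, D:1, F:2. Sum = 7.
n = 6, so closeness = 5/7.

5/7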